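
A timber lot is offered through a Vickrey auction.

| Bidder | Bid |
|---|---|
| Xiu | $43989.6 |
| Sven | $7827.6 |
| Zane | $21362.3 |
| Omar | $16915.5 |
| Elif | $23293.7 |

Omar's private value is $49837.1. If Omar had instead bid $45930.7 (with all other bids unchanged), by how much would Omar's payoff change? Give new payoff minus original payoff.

$5847.5

The highest bid among the other bidders is $43989.6; Omar's bid doesn't change that.
Original bid $16915.5: Omar is not highest (top rival bid is $43989.6); payoff $0.
Alternative bid $45930.7: Omar is highest, pays the top rival bid $43989.6; payoff $49837.1 − $43989.6 = $5847.5.
Change in payoff = $5847.5 − ($0) = $5847.5.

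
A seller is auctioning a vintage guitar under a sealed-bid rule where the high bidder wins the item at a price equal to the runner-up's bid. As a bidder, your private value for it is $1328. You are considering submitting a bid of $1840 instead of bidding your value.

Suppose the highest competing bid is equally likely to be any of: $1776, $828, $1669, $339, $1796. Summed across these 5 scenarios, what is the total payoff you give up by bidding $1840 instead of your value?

$1257

The deviation costs you only when the competing bid falls strictly between $1328 and $1840; elsewhere both bids give the same outcome.
$1776: truthful payoff $0, deviation payoff −$448 → loss $448.
$828: outcomes coincide → loss $0.
$1669: truthful payoff $0, deviation payoff −$341 → loss $341.
$339: outcomes coincide → loss $0.
$1796: truthful payoff $0, deviation payoff −$468 → loss $468.
Total loss = $448 + $341 + $468 = $1257.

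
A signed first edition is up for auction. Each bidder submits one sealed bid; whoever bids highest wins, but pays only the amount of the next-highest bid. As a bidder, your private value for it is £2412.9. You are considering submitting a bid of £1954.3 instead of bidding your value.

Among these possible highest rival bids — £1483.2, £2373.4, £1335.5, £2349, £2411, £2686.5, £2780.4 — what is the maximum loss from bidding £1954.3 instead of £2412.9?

£1483.2: same outcome either way → loss £0.
£2373.4: truthful gives £39.5, deviation gives £0 → loss £39.5.
£1335.5: same outcome either way → loss £0.
£2349: truthful gives £63.9, deviation gives £0 → loss £63.9.
£2411: truthful gives £1.9, deviation gives £0 → loss £1.9.
£2686.5: same outcome either way → loss £0.
£2780.4: same outcome either way → loss £0.
Maximum loss: £63.9.

£63.9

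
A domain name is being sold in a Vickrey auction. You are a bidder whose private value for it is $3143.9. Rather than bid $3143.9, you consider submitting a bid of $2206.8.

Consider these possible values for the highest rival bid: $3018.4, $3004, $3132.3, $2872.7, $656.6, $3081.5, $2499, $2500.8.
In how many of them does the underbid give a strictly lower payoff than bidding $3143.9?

7

The deviation hurts exactly when the highest competing bid lies strictly between $2206.8 and $3143.9 — underbidding then forfeits a profitable win.
$3018.4: inside the interval → strictly worse (loss $125.5).
$3004: inside the interval → strictly worse (loss $139.9).
$3132.3: inside the interval → strictly worse (loss $11.6).
$2872.7: inside the interval → strictly worse (loss $271.2).
$656.6: below both → same outcome either way.
$3081.5: inside the interval → strictly worse (loss $62.4).
$2499: inside the interval → strictly worse (loss $644.9).
$2500.8: inside the interval → strictly worse (loss $643.1).
Count: 7.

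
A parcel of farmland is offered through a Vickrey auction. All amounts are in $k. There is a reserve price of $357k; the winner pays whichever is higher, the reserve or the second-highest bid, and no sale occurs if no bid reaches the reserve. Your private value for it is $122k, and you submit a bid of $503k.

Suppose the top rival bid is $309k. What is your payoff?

−$235k

Your bid $503k is the highest and exceeds the reserve.
Price = max(second-highest bid, reserve) = max($309k, $357k) = $357k.
Payoff = $122k − $357k = −$235k.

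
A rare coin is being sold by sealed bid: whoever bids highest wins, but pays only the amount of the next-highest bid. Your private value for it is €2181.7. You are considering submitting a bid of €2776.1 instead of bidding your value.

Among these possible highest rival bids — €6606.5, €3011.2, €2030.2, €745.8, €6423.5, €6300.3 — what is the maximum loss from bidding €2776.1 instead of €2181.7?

€6606.5: same outcome either way → loss €0.
€3011.2: same outcome either way → loss €0.
€2030.2: same outcome either way → loss €0.
€745.8: same outcome either way → loss €0.
€6423.5: same outcome either way → loss €0.
€6300.3: same outcome either way → loss €0.
Maximum loss: €0.

€0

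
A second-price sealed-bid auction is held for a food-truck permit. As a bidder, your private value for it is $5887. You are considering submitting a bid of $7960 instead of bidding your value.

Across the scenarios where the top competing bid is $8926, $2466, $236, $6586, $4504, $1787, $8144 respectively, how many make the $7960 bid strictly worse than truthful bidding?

1

The deviation hurts exactly when the highest competing bid lies strictly between $5887 and $7960 — overbidding then wins at a price above your value.
$8926: above both → same outcome either way.
$2466: below both → same outcome either way.
$236: below both → same outcome either way.
$6586: inside the interval → strictly worse (loss $699).
$4504: below both → same outcome either way.
$1787: below both → same outcome either way.
$8144: above both → same outcome either way.
Count: 1.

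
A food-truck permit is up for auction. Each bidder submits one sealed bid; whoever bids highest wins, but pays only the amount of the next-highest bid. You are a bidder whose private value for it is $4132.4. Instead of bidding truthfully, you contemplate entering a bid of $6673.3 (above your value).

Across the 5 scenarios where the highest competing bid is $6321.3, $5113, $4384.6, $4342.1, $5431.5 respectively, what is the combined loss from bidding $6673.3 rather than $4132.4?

$4930.5

The deviation costs you only when the competing bid falls strictly between $4132.4 and $6673.3; elsewhere both bids give the same outcome.
$6321.3: truthful payoff $0, deviation payoff −$2188.9 → loss $2188.9.
$5113: truthful payoff $0, deviation payoff −$980.6 → loss $980.6.
$4384.6: truthful payoff $0, deviation payoff −$252.2 → loss $252.2.
$4342.1: truthful payoff $0, deviation payoff −$209.7 → loss $209.7.
$5431.5: truthful payoff $0, deviation payoff −$1299.1 → loss $1299.1.
Total loss = $2188.9 + $980.6 + $252.2 + $209.7 + $1299.1 = $4930.5.
Because the price is fixed by the runner-up's bid, deviating from your value can only change a good outcome into a bad one — never the reverse.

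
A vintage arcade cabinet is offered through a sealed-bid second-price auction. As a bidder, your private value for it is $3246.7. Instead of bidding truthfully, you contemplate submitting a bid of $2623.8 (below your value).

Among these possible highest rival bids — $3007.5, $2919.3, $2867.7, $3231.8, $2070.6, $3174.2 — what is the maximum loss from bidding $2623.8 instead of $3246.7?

$3007.5: truthful gives $239.2, deviation gives $0 → loss $239.2.
$2919.3: truthful gives $327.4, deviation gives $0 → loss $327.4.
$2867.7: truthful gives $379, deviation gives $0 → loss $379.
$3231.8: truthful gives $14.9, deviation gives $0 → loss $14.9.
$2070.6: same outcome either way → loss $0.
$3174.2: truthful gives $72.5, deviation gives $0 → loss $72.5.
Maximum loss: $379.

$379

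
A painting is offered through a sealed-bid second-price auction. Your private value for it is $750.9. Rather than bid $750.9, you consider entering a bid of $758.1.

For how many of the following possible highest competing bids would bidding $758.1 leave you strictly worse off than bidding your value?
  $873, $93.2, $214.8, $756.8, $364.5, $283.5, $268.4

1

The deviation hurts exactly when the highest competing bid lies strictly between $750.9 and $758.1 — overbidding then wins at a price above your value.
$873: above both → same outcome either way.
$93.2: below both → same outcome either way.
$214.8: below both → same outcome either way.
$756.8: inside the interval → strictly worse (loss $5.9).
$364.5: below both → same outcome either way.
$283.5: below both → same outcome either way.
$268.4: below both → same outcome either way.
Count: 1.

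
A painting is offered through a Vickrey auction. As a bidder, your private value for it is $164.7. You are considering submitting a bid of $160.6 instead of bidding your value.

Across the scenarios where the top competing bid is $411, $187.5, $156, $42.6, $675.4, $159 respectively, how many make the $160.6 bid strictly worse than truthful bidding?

The deviation hurts exactly when the highest competing bid lies strictly between $160.6 and $164.7 — underbidding then forfeits a profitable win.
$411: above both → same outcome either way.
$187.5: above both → same outcome either way.
$156: below both → same outcome either way.
$42.6: below both → same outcome either way.
$675.4: above both → same outcome either way.
$159: below both → same outcome either way.
Count: 0.

0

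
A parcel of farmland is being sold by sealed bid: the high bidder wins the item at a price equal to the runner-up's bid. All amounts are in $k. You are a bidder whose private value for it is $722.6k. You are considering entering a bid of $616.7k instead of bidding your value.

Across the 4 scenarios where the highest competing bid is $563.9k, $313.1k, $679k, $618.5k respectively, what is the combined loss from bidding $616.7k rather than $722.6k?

$147.7k

The deviation costs you only when the competing bid falls strictly between $616.7k and $722.6k; elsewhere both bids give the same outcome.
$563.9k: outcomes coincide → loss $0k.
$313.1k: outcomes coincide → loss $0k.
$679k: truthful payoff $43.6k, deviation payoff $0k → loss $43.6k.
$618.5k: truthful payoff $104.1k, deviation payoff $0k → loss $104.1k.
Total loss = $43.6k + $104.1k = $147.7k.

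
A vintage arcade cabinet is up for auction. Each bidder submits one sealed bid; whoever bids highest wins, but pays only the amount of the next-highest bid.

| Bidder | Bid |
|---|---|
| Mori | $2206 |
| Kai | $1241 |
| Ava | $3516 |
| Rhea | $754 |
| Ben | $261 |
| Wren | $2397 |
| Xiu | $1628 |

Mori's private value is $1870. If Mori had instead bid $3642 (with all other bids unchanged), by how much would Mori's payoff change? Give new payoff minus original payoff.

The highest bid among the other bidders is $3516; Mori's bid doesn't change that.
Original bid $2206: Mori is not highest (top rival bid is $3516); payoff $0.
Alternative bid $3642: Mori is highest, pays the top rival bid $3516; payoff $1870 − $3516 = −$1646.
Change in payoff = −$1646 − ($0) = −$1646.

−$1646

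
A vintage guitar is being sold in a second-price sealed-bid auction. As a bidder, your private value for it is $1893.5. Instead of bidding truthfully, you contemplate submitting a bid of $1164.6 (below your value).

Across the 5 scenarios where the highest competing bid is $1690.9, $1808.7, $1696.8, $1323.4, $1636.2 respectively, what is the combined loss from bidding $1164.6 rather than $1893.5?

The deviation costs you only when the competing bid falls strictly between $1164.6 and $1893.5; elsewhere both bids give the same outcome.
$1690.9: truthful payoff $202.6, deviation payoff $0 → loss $202.6.
$1808.7: truthful payoff $84.8, deviation payoff $0 → loss $84.8.
$1696.8: truthful payoff $196.7, deviation payoff $0 → loss $196.7.
$1323.4: truthful payoff $570.1, deviation payoff $0 → loss $570.1.
$1636.2: truthful payoff $257.3, deviation payoff $0 → loss $257.3.
Total loss = $202.6 + $84.8 + $196.7 + $570.1 + $257.3 = $1311.5.
In a second-price auction your bid sets only whether you win, not what you pay, so bidding your true value is weakly dominant.

$1311.5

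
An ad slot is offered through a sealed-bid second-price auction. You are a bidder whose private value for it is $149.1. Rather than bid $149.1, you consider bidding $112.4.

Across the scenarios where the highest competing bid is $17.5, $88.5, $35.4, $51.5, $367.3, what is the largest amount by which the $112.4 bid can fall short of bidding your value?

$17.5: same outcome either way → loss $0.
$88.5: same outcome either way → loss $0.
$35.4: same outcome either way → loss $0.
$51.5: same outcome either way → loss $0.
$367.3: same outcome either way → loss $0.
Maximum loss: $0.

$0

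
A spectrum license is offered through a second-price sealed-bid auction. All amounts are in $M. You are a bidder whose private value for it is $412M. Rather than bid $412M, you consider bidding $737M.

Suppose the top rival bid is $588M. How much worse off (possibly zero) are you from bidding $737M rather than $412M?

$176M

Bidding your value $412M: you lose (since $412M < $588M). Payoff $0M.
Bidding $737M: you win and pay $588M. Payoff $412M − $588M = −$176M.
The competing bid $588M lies between your value and your inflated bid, so overbidding wins an item priced above your value.
Loss from deviating = $0M − (−$176M) = $176M.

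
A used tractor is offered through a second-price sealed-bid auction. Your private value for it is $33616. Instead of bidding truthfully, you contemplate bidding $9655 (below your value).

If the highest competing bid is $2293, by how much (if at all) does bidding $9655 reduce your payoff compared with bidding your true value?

Bidding your value $33616: you win (since $33616 > $2293) and pay $2293. Payoff $31323.
Bidding $9655: you win and pay $2293. Payoff $33616 − $2293 = $31323.
Difference = $31323 − $31323 = $0; both bids lead to the same outcome because the competing bid is below both your value and your alternative bid.
Truthful bidding weakly dominates here: raising your bid can only win items priced above your value, and lowering it can only forfeit items priced below.

$0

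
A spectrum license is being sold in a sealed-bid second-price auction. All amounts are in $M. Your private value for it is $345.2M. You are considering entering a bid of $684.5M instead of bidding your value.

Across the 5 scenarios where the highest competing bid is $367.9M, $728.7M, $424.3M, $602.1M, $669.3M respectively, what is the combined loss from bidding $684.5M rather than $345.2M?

The deviation costs you only when the competing bid falls strictly between $345.2M and $684.5M; elsewhere both bids give the same outcome.
$367.9M: truthful payoff $0M, deviation payoff −$22.7M → loss $22.7M.
$728.7M: outcomes coincide → loss $0M.
$424.3M: truthful payoff $0M, deviation payoff −$79.1M → loss $79.1M.
$602.1M: truthful payoff $0M, deviation payoff −$256.9M → loss $256.9M.
$669.3M: truthful payoff $0M, deviation payoff −$324.1M → loss $324.1M.
Total loss = $22.7M + $79.1M + $256.9M + $324.1M = $682.8M.

$682.8M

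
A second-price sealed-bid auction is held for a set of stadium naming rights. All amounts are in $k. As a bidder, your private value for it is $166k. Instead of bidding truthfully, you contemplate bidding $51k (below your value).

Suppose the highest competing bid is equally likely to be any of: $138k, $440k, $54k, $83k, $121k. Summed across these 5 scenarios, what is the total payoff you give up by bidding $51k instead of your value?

The deviation costs you only when the competing bid falls strictly between $51k and $166k; elsewhere both bids give the same outcome.
$138k: truthful payoff $28k, deviation payoff $0k → loss $28k.
$440k: outcomes coincide → loss $0k.
$54k: truthful payoff $112k, deviation payoff $0k → loss $112k.
$83k: truthful payoff $83k, deviation payoff $0k → loss $83k.
$121k: truthful payoff $45k, deviation payoff $0k → loss $45k.
Total loss = $28k + $112k + $83k + $45k = $268k.

$268k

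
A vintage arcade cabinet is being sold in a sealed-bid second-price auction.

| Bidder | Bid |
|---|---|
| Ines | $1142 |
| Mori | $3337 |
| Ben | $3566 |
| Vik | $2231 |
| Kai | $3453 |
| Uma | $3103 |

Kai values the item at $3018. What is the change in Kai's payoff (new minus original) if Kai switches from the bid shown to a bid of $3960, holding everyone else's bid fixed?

−$548

The highest bid among the other bidders is $3566; Kai's bid doesn't change that.
Original bid $3453: Kai is not highest (top rival bid is $3566); payoff $0.
Alternative bid $3960: Kai is highest, pays the top rival bid $3566; payoff $3018 − $3566 = −$548.
Change in payoff = −$548 − ($0) = −$548.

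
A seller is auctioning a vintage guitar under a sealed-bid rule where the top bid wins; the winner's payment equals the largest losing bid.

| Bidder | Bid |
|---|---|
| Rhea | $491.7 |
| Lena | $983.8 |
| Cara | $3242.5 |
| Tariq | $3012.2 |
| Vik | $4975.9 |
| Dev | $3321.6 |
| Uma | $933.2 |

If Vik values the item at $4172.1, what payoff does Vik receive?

$850.5

Highest bid: Vik at $4975.9, so Vik wins.
Second-highest bid: Dev at $3321.6 — that is the price the winner pays.
Vik's payoff = value − price = $4172.1 − $3321.6 = $850.5.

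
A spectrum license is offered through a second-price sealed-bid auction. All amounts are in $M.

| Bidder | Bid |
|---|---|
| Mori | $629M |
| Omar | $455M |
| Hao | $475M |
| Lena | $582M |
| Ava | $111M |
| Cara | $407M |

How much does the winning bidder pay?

Highest bid: Mori at $629M, so Mori wins.
Second-highest bid: Lena at $582M — that is the price the winner pays.

$582M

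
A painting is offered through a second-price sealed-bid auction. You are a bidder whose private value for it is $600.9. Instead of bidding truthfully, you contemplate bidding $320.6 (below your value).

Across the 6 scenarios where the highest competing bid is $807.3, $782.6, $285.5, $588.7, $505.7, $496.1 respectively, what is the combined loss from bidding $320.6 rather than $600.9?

$212.2

The deviation costs you only when the competing bid falls strictly between $320.6 and $600.9; elsewhere both bids give the same outcome.
$807.3: outcomes coincide → loss $0.
$782.6: outcomes coincide → loss $0.
$285.5: outcomes coincide → loss $0.
$588.7: truthful payoff $12.2, deviation payoff $0 → loss $12.2.
$505.7: truthful payoff $95.2, deviation payoff $0 → loss $95.2.
$496.1: truthful payoff $104.8, deviation payoff $0 → loss $104.8.
Total loss = $12.2 + $95.2 + $104.8 = $212.2.
In a second-price auction your bid sets only whether you win, not what you pay, so bidding your true value is weakly dominant.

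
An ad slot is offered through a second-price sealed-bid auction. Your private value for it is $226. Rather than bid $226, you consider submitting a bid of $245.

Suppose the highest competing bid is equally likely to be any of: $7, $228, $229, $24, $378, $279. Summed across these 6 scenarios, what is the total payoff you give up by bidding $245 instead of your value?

$5

The deviation costs you only when the competing bid falls strictly between $226 and $245; elsewhere both bids give the same outcome.
$7: outcomes coincide → loss $0.
$228: truthful payoff $0, deviation payoff −$2 → loss $2.
$229: truthful payoff $0, deviation payoff −$3 → loss $3.
$24: outcomes coincide → loss $0.
$378: outcomes coincide → loss $0.
$279: outcomes coincide → loss $0.
Total loss = $2 + $3 = $5.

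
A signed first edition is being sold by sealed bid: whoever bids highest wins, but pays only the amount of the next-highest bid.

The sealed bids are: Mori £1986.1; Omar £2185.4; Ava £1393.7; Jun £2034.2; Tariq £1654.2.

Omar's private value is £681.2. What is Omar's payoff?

−£1353

Highest bid: Omar at £2185.4, so Omar wins.
Second-highest bid: Jun at £2034.2 — that is the price the winner pays.
Omar's payoff = value − price = £681.2 − £2034.2 = −£1353.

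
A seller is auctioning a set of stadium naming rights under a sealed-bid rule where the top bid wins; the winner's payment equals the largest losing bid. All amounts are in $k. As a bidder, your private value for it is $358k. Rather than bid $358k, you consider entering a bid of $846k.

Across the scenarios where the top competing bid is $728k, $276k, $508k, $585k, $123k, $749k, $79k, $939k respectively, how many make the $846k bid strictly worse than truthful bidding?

The deviation hurts exactly when the highest competing bid lies strictly between $358k and $846k — overbidding then wins at a price above your value.
$728k: inside the interval → strictly worse (loss $370k).
$276k: below both → same outcome either way.
$508k: inside the interval → strictly worse (loss $150k).
$585k: inside the interval → strictly worse (loss $227k).
$123k: below both → same outcome either way.
$749k: inside the interval → strictly worse (loss $391k).
$79k: below both → same outcome either way.
$939k: above both → same outcome either way.
Count: 4.

4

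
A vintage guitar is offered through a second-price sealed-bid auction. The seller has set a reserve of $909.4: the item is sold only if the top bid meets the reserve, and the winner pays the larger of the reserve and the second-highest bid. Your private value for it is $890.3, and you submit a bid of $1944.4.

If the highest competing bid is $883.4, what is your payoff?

Your bid $1944.4 is the highest and exceeds the reserve.
Price = max(second-highest bid, reserve) = max($883.4, $909.4) = $909.4.
Payoff = $890.3 − $909.4 = −$19.1.

−$19.1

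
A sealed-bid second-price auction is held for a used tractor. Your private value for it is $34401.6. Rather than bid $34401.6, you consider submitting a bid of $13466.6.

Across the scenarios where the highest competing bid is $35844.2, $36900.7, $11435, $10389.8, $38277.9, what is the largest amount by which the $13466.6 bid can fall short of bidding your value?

$0

$35844.2: same outcome either way → loss $0.
$36900.7: same outcome either way → loss $0.
$11435: same outcome either way → loss $0.
$10389.8: same outcome either way → loss $0.
$38277.9: same outcome either way → loss $0.
Maximum loss: $0.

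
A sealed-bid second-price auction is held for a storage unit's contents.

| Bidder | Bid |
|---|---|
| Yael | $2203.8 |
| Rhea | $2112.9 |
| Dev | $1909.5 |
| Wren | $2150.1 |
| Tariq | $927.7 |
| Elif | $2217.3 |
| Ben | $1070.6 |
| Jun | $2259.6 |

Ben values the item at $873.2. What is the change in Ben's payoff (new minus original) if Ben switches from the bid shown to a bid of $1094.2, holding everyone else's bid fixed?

$0

The highest bid among the other bidders is $2259.6; Ben's bid doesn't change that.
Original bid $1070.6: Ben is not highest (top rival bid is $2259.6); payoff $0.
Alternative bid $1094.2: Ben is not highest (top rival bid is $2259.6); payoff $0.
Change in payoff = $0 − ($0) = $0.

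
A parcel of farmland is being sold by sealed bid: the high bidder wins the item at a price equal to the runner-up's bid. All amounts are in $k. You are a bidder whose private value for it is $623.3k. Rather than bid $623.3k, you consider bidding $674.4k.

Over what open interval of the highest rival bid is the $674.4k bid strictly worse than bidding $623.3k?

($623.3k, $674.4k)

If the competing bid is below $623.3k, both bids win at the same price — no difference.
If it is above $674.4k, both bids lose — no difference.
If it lies strictly between $623.3k and $674.4k, bidding your value loses (payoff 0) while bidding $674.4k wins at a price above your value (payoff negative).
So the deviation strictly hurts on the open interval ($623.3k, $674.4k).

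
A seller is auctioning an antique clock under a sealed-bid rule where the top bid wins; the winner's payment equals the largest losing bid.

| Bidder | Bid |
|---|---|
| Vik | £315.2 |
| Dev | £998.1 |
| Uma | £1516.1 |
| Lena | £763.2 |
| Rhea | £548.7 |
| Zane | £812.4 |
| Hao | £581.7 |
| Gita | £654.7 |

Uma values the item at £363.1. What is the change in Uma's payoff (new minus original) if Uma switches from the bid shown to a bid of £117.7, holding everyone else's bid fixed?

£635

The highest bid among the other bidders is £998.1; Uma's bid doesn't change that.
Original bid £1516.1: Uma is highest, pays the top rival bid £998.1; payoff £363.1 − £998.1 = −£635.
Alternative bid £117.7: Uma is not highest (top rival bid is £998.1); payoff £0.
Change in payoff = £0 − (−£635) = £635.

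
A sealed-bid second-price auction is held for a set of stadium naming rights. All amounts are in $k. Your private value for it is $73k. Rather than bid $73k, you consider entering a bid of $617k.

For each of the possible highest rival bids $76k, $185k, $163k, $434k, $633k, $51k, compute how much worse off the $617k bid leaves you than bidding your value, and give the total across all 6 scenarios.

$566k

The deviation costs you only when the competing bid falls strictly between $73k and $617k; elsewhere both bids give the same outcome.
$76k: truthful payoff $0k, deviation payoff −$3k → loss $3k.
$185k: truthful payoff $0k, deviation payoff −$112k → loss $112k.
$163k: truthful payoff $0k, deviation payoff −$90k → loss $90k.
$434k: truthful payoff $0k, deviation payoff −$361k → loss $361k.
$633k: outcomes coincide → loss $0k.
$51k: outcomes coincide → loss $0k.
Total loss = $3k + $112k + $90k + $361k = $566k.
Because the price is fixed by the runner-up's bid, deviating from your value can only change a good outcome into a bad one — never the reverse.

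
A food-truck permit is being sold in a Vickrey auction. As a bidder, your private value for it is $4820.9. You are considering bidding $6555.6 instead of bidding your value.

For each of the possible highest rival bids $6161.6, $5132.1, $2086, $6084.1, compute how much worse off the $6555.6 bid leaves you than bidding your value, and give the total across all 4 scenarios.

$2915.1

The deviation costs you only when the competing bid falls strictly between $4820.9 and $6555.6; elsewhere both bids give the same outcome.
$6161.6: truthful payoff $0, deviation payoff −$1340.7 → loss $1340.7.
$5132.1: truthful payoff $0, deviation payoff −$311.2 → loss $311.2.
$2086: outcomes coincide → loss $0.
$6084.1: truthful payoff $0, deviation payoff −$1263.2 → loss $1263.2.
Total loss = $1340.7 + $311.2 + $1263.2 = $2915.1.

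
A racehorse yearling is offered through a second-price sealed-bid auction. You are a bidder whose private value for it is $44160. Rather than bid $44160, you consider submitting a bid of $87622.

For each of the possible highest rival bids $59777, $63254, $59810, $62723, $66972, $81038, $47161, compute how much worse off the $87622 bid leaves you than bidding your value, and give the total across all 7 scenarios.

$131615

The deviation costs you only when the competing bid falls strictly between $44160 and $87622; elsewhere both bids give the same outcome.
$59777: truthful payoff $0, deviation payoff −$15617 → loss $15617.
$63254: truthful payoff $0, deviation payoff −$19094 → loss $19094.
$59810: truthful payoff $0, deviation payoff −$15650 → loss $15650.
$62723: truthful payoff $0, deviation payoff −$18563 → loss $18563.
$66972: truthful payoff $0, deviation payoff −$22812 → loss $22812.
$81038: truthful payoff $0, deviation payoff −$36878 → loss $36878.
$47161: truthful payoff $0, deviation payoff −$3001 → loss $3001.
Total loss = $15617 + $19094 + $15650 + $18563 + $22812 + $36878 + $3001 = $131615.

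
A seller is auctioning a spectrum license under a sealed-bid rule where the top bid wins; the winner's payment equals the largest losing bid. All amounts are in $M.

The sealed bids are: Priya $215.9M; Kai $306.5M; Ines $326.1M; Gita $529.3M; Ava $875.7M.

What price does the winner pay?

$529.3M

Highest bid: Ava at $875.7M, so Ava wins.
Second-highest bid: Gita at $529.3M — that is the price the winner pays.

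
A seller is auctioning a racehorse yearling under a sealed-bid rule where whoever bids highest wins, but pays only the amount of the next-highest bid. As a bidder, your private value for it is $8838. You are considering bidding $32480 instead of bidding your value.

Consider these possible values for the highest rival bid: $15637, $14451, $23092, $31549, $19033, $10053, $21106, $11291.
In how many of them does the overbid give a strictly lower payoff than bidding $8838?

8

The deviation hurts exactly when the highest competing bid lies strictly between $8838 and $32480 — overbidding then wins at a price above your value.
$15637: inside the interval → strictly worse (loss $6799).
$14451: inside the interval → strictly worse (loss $5613).
$23092: inside the interval → strictly worse (loss $14254).
$31549: inside the interval → strictly worse (loss $22711).
$19033: inside the interval → strictly worse (loss $10195).
$10053: inside the interval → strictly worse (loss $1215).
$21106: inside the interval → strictly worse (loss $12268).
$11291: inside the interval → strictly worse (loss $2453).
Count: 8.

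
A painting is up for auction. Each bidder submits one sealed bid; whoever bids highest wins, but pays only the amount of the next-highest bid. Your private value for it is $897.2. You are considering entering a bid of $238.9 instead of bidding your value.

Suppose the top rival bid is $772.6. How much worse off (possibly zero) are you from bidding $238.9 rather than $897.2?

Bidding your value $897.2: you win (since $897.2 > $772.6) and pay $772.6. Payoff $124.6.
Bidding $238.9: you lose. Payoff $0.
The competing bid $772.6 lies between your shaded bid and your value, so underbidding forfeits an item you could have won at a profitable price.
Loss from deviating = $124.6 − ($0) = $124.6.

$124.6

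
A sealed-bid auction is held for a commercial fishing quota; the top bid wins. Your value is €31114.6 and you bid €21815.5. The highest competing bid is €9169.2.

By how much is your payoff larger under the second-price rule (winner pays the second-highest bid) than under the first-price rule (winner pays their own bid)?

You have the highest bid, so you win under either rule.
Second-price: pay €9169.2 → payoff €21945.4.
First-price: pay your own bid €21815.5 → payoff €9299.1.
Difference = €21945.4 − (€9299.1) = €12646.3.

€12646.3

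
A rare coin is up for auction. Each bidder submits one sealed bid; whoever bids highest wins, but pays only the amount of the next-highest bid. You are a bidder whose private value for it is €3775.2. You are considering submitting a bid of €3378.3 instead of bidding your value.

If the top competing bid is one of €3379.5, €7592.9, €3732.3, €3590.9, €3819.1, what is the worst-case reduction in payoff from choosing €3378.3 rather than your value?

€3379.5: truthful gives €395.7, deviation gives €0 → loss €395.7.
€7592.9: same outcome either way → loss €0.
€3732.3: truthful gives €42.9, deviation gives €0 → loss €42.9.
€3590.9: truthful gives €184.3, deviation gives €0 → loss €184.3.
€3819.1: same outcome either way → loss €0.
Maximum loss: €395.7.

€395.7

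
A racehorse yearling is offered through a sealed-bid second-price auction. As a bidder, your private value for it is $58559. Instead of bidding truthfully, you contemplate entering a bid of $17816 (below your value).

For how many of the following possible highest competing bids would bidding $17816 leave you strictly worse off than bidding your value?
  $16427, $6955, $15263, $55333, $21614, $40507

3

The deviation hurts exactly when the highest competing bid lies strictly between $17816 and $58559 — underbidding then forfeits a profitable win.
$16427: below both → same outcome either way.
$6955: below both → same outcome either way.
$15263: below both → same outcome either way.
$55333: inside the interval → strictly worse (loss $3226).
$21614: inside the interval → strictly worse (loss $36945).
$40507: inside the interval → strictly worse (loss $18052).
Count: 3.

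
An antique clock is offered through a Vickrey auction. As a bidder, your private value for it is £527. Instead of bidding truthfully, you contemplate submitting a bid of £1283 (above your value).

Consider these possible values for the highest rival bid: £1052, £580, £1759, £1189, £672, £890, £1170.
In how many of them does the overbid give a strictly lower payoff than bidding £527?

The deviation hurts exactly when the highest competing bid lies strictly between £527 and £1283 — overbidding then wins at a price above your value.
£1052: inside the interval → strictly worse (loss £525).
£580: inside the interval → strictly worse (loss £53).
£1759: above both → same outcome either way.
£1189: inside the interval → strictly worse (loss £662).
£672: inside the interval → strictly worse (loss £145).
£890: inside the interval → strictly worse (loss £363).
£1170: inside the interval → strictly worse (loss £643).
Count: 6.

6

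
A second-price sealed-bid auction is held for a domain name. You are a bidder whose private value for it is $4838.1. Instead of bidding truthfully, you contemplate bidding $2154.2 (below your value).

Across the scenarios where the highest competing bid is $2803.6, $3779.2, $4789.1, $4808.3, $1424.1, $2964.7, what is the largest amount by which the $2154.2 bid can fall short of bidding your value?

$2034.5

$2803.6: truthful gives $2034.5, deviation gives $0 → loss $2034.5.
$3779.2: truthful gives $1058.9, deviation gives $0 → loss $1058.9.
$4789.1: truthful gives $49, deviation gives $0 → loss $49.
$4808.3: truthful gives $29.8, deviation gives $0 → loss $29.8.
$1424.1: same outcome either way → loss $0.
$2964.7: truthful gives $1873.4, deviation gives $0 → loss $1873.4.
Maximum loss: $2034.5.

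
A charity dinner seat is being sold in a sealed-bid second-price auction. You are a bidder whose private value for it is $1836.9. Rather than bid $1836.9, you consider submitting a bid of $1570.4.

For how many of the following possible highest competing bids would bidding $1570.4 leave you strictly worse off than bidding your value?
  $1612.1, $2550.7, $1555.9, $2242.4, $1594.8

2

The deviation hurts exactly when the highest competing bid lies strictly between $1570.4 and $1836.9 — underbidding then forfeits a profitable win.
$1612.1: inside the interval → strictly worse (loss $224.8).
$2550.7: above both → same outcome either way.
$1555.9: below both → same outcome either way.
$2242.4: above both → same outcome either way.
$1594.8: inside the interval → strictly worse (loss $242.1).
Count: 2.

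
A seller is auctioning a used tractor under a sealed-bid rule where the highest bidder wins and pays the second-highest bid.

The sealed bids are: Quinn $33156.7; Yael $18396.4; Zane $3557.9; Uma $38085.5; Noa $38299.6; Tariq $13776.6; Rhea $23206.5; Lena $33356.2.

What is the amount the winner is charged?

$38085.5

Highest bid: Noa at $38299.6, so Noa wins.
Second-highest bid: Uma at $38085.5 — that is the price the winner pays.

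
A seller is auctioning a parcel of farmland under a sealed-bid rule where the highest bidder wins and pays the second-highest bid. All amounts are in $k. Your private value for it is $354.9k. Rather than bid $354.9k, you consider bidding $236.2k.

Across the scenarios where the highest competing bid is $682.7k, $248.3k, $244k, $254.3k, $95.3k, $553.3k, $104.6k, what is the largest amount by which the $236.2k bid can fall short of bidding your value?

$110.9k

$682.7k: same outcome either way → loss $0k.
$248.3k: truthful gives $106.6k, deviation gives $0k → loss $106.6k.
$244k: truthful gives $110.9k, deviation gives $0k → loss $110.9k.
$254.3k: truthful gives $100.6k, deviation gives $0k → loss $100.6k.
$95.3k: same outcome either way → loss $0k.
$553.3k: same outcome either way → loss $0k.
$104.6k: same outcome either way → loss $0k.
Maximum loss: $110.9k.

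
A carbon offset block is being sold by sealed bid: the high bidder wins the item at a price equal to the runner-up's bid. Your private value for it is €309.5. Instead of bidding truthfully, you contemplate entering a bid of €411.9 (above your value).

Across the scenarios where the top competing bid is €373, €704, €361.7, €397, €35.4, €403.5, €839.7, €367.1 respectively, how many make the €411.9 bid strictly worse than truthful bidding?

The deviation hurts exactly when the highest competing bid lies strictly between €309.5 and €411.9 — overbidding then wins at a price above your value.
€373: inside the interval → strictly worse (loss €63.5).
€704: above both → same outcome either way.
€361.7: inside the interval → strictly worse (loss €52.2).
€397: inside the interval → strictly worse (loss €87.5).
€35.4: below both → same outcome either way.
€403.5: inside the interval → strictly worse (loss €94).
€839.7: above both → same outcome either way.
€367.1: inside the interval → strictly worse (loss €57.6).
Count: 5.

5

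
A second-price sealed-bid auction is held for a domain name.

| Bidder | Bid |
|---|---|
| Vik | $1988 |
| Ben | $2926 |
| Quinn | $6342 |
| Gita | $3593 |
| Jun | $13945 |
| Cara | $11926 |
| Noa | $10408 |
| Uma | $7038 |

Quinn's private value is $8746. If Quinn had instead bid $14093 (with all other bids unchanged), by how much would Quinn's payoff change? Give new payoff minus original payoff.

−$5199

The highest bid among the other bidders is $13945; Quinn's bid doesn't change that.
Original bid $6342: Quinn is not highest (top rival bid is $13945); payoff $0.
Alternative bid $14093: Quinn is highest, pays the top rival bid $13945; payoff $8746 − $13945 = −$5199.
Change in payoff = −$5199 − ($0) = −$5199.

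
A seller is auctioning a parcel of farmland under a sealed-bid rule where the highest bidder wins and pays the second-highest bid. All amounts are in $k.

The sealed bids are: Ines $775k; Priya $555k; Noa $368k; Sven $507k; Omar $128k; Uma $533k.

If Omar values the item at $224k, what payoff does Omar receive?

Highest bid: Ines at $775k, so Ines wins.
Second-highest bid: Priya at $555k — that is the price the winner pays.
Omar did not win, so Omar pays nothing and receives nothing: payoff $0k.

$0k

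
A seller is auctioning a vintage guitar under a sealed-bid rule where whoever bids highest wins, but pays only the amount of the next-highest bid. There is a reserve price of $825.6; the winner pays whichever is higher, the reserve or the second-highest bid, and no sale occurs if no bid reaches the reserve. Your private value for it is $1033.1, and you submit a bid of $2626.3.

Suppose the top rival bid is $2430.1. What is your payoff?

Your bid $2626.3 is the highest and exceeds the reserve.
Price = max(second-highest bid, reserve) = max($2430.1, $825.6) = $2430.1.
Payoff = $1033.1 − $2430.1 = −$1397.

−$1397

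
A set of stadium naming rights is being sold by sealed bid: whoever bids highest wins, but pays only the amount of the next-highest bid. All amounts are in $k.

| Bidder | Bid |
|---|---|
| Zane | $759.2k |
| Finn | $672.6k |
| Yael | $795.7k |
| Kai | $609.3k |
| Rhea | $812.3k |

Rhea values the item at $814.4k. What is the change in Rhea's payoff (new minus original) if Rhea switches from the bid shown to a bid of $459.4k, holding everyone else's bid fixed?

−$18.7k

The highest bid among the other bidders is $795.7k; Rhea's bid doesn't change that.
Original bid $812.3k: Rhea is highest, pays the top rival bid $795.7k; payoff $814.4k − $795.7k = $18.7k.
Alternative bid $459.4k: Rhea is not highest (top rival bid is $795.7k); payoff $0k.
Change in payoff = $0k − ($18.7k) = −$18.7k.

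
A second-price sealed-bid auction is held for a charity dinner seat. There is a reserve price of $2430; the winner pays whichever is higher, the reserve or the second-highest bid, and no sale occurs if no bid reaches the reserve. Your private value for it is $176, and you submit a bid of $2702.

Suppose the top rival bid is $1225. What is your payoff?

−$2254

Your bid $2702 is the highest and exceeds the reserve.
Price = max(second-highest bid, reserve) = max($1225, $2430) = $2430.
Payoff = $176 − $2430 = −$2254.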